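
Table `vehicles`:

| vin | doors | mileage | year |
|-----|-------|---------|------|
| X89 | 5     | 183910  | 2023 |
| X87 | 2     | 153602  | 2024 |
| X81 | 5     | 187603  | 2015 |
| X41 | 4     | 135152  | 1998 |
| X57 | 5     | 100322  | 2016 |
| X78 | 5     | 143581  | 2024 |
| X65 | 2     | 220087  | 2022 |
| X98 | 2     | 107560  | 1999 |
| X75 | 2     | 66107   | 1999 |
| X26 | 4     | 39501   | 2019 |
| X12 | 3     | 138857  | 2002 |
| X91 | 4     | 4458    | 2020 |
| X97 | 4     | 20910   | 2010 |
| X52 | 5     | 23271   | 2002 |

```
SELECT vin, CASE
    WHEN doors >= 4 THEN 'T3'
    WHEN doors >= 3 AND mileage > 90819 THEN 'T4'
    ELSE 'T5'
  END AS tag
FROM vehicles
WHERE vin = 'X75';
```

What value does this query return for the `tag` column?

vin = X75: doors=2, mileage=66107, year=1999.
doors >= 4 → false
doors >= 3 AND mileage > 90819 → false
No prior WHEN matched → ELSE → T5

T5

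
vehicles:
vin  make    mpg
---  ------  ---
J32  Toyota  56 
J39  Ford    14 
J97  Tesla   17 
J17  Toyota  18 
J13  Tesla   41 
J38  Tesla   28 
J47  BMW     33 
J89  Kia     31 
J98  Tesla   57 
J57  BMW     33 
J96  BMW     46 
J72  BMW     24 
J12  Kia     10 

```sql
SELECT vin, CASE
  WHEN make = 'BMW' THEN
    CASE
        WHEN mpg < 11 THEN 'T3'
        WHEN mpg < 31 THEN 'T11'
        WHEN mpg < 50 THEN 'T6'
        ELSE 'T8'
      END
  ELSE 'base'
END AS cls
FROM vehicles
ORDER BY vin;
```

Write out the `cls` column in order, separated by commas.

base, base, base, base, base, base, T6, T6, T11, base, T6, base, base

vin=J12: make='Kia' → outer ELSE → base
vin=J13: make='Tesla' → outer ELSE → base
vin=J17: make='Toyota' → outer ELSE → base
vin=J32: make='Toyota' → outer ELSE → base
vin=J38: make='Tesla' → outer ELSE → base
vin=J39: make='Ford' → outer ELSE → base
vin=J47: make='BMW' → inner[mpg < 50] → T6
vin=J57: make='BMW' → inner[mpg < 50] → T6
vin=J72: make='BMW' → inner[mpg < 31] → T11
vin=J89: make='Kia' → outer ELSE → base
vin=J96: make='BMW' → inner[mpg < 50] → T6
vin=J97: make='Tesla' → outer ELSE → base
vin=J98: make='Tesla' → outer ELSE → base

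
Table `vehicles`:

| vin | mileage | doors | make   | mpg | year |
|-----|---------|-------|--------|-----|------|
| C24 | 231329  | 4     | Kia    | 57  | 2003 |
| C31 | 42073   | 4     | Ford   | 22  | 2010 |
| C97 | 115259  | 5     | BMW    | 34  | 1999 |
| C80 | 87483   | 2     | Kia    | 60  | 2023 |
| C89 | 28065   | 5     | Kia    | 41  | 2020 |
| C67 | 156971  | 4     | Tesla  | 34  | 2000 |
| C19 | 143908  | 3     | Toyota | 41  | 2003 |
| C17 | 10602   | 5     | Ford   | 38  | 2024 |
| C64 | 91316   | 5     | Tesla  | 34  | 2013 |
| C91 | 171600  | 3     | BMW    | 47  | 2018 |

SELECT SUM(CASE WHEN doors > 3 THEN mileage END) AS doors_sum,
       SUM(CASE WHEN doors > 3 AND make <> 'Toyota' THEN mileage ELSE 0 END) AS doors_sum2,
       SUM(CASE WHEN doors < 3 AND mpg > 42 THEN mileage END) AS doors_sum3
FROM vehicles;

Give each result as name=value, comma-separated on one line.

[doors_sum: doors > 3]
vin=C24: ✓ → 231329
vin=C31: ✓ → 42073
vin=C97: ✓ → 115259
vin=C80: ✗
vin=C89: ✓ → 28065
vin=C67: ✓ → 156971
vin=C19: ✗
vin=C17: ✓ → 10602
vin=C64: ✓ → 91316
vin=C91: ✗
doors_sum = 231329 + 42073 + 115259 + 28065 + 156971 + 10602 + 91316 = 675615
—
[doors_sum2: doors > 3 AND make <> 'Toyota']
vin=C24: ✓ → 231329
vin=C31: ✓ → 42073
vin=C97: ✓ → 115259
vin=C80: ✗
vin=C89: ✓ → 28065
vin=C67: ✓ → 156971
vin=C19: ✗
vin=C17: ✓ → 10602
vin=C64: ✓ → 91316
vin=C91: ✗
doors_sum2 = 231329 + 42073 + 115259 + 28065 + 156971 + 10602 + 91316 = 675615
—
[doors_sum3: doors < 3 AND mpg > 42]
vin=C24: ✗
vin=C31: ✗
vin=C97: ✗
vin=C80: ✓ → 87483
vin=C89: ✗
vin=C67: ✗
vin=C19: ✗
vin=C17: ✗
vin=C64: ✗
vin=C91: ✗
doors_sum3 = 87483

doors_sum=675615, doors_sum2=675615, doors_sum3=87483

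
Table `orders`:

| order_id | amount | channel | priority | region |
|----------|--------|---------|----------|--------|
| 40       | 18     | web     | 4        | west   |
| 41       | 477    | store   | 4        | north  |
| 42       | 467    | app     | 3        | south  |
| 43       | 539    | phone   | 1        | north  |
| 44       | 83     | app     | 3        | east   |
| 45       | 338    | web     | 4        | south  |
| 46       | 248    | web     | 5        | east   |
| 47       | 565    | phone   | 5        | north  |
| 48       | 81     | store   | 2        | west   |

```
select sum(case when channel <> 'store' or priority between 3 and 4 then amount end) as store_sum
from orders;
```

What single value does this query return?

order_id=40: ✓ → 18
order_id=41: ✓ → 477
order_id=42: ✓ → 467
order_id=43: ✓ → 539
order_id=44: ✓ → 83
order_id=45: ✓ → 338
order_id=46: ✓ → 248
order_id=47: ✓ → 565
order_id=48: ✗
store_sum = 18 + 477 + 467 + 539 + 83 + 338 + 248 + 565 = 2735

2735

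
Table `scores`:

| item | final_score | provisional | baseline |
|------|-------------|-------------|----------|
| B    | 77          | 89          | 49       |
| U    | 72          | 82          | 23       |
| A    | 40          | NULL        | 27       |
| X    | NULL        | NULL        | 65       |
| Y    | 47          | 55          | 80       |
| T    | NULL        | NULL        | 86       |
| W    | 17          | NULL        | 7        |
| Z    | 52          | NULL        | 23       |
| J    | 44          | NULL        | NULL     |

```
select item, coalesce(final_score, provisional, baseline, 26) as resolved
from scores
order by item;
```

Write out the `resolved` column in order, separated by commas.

40, 77, 44, 86, 72, 17, 65, 47, 52

item=A: final_score=40 → 40
item=B: final_score=77 → 77
item=J: final_score=44 → 44
item=T: final_score=NULL, provisional=NULL, baseline=86 → 86
item=U: final_score=72 → 72
item=W: final_score=17 → 17
item=X: final_score=NULL, provisional=NULL, baseline=65 → 65
item=Y: final_score=47 → 47
item=Z: final_score=52 → 52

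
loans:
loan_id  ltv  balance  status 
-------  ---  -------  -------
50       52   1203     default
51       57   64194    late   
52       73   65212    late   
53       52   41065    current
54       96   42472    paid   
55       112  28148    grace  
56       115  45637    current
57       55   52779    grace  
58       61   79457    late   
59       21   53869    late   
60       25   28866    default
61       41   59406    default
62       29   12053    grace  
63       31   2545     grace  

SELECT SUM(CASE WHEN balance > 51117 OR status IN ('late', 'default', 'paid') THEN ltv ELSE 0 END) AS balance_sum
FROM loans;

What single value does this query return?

loan_id=50: ✓ → 52
loan_id=51: ✓ → 57
loan_id=52: ✓ → 73
loan_id=53: ✗
loan_id=54: ✓ → 96
loan_id=55: ✗
loan_id=56: ✗
loan_id=57: ✓ → 55
loan_id=58: ✓ → 61
loan_id=59: ✓ → 21
loan_id=60: ✓ → 25
loan_id=61: ✓ → 41
loan_id=62: ✗
loan_id=63: ✗
balance_sum = 52 + 57 + 73 + 96 + 55 + 61 + 21 + 25 + 41 = 481

481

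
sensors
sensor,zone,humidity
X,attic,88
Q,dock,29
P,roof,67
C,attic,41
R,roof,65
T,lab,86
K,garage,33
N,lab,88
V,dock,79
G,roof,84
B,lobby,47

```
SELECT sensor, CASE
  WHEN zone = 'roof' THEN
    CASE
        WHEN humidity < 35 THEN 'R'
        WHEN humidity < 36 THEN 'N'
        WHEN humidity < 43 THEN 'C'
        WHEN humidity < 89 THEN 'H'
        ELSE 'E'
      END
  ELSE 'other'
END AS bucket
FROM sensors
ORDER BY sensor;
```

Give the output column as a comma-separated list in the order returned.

other, other, H, other, other, H, other, H, other, other, other

sensor=B: zone='lobby' → outer ELSE → other
sensor=C: zone='attic' → outer ELSE → other
sensor=G: zone='roof' → inner[humidity < 89] → H
sensor=K: zone='garage' → outer ELSE → other
sensor=N: zone='lab' → outer ELSE → other
sensor=P: zone='roof' → inner[humidity < 89] → H
sensor=Q: zone='dock' → outer ELSE → other
sensor=R: zone='roof' → inner[humidity < 89] → H
sensor=T: zone='lab' → outer ELSE → other
sensor=V: zone='dock' → outer ELSE → other
sensor=X: zone='attic' → outer ELSE → other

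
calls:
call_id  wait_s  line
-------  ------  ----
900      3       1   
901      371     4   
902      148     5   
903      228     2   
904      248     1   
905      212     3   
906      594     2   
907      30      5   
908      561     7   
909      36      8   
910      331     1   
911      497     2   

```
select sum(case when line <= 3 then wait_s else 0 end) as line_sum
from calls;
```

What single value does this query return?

call_id=900: ✓ → 3
call_id=901: ✗
call_id=902: ✗
call_id=903: ✓ → 228
call_id=904: ✓ → 248
call_id=905: ✓ → 212
call_id=906: ✓ → 594
call_id=907: ✗
call_id=908: ✗
call_id=909: ✗
call_id=910: ✓ → 331
call_id=911: ✓ → 497
line_sum = 3 + 228 + 248 + 212 + 594 + 331 + 497 = 2113

2113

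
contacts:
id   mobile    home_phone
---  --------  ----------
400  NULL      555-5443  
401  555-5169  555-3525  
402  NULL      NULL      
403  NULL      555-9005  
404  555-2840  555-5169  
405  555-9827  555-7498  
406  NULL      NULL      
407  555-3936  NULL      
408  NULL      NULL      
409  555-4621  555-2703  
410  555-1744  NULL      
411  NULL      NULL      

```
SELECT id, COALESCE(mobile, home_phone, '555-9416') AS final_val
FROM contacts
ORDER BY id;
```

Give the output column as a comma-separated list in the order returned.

id=400: mobile=NULL, home_phone=555-5443 → 555-5443
id=401: mobile=555-5169 → 555-5169
id=402: mobile=NULL, home_phone=NULL, → literal 555-9416 → 555-9416
id=403: mobile=NULL, home_phone=555-9005 → 555-9005
id=404: mobile=555-2840 → 555-2840
id=405: mobile=555-9827 → 555-9827
id=406: mobile=NULL, home_phone=NULL, → literal 555-9416 → 555-9416
id=407: mobile=555-3936 → 555-3936
id=408: mobile=NULL, home_phone=NULL, → literal 555-9416 → 555-9416
id=409: mobile=555-4621 → 555-4621
id=410: mobile=555-1744 → 555-1744
id=411: mobile=NULL, home_phone=NULL, → literal 555-9416 → 555-9416

555-5443, 555-5169, 555-9416, 555-9005, 555-2840, 555-9827, 555-9416, 555-3936, 555-9416, 555-4621, 555-1744, 555-9416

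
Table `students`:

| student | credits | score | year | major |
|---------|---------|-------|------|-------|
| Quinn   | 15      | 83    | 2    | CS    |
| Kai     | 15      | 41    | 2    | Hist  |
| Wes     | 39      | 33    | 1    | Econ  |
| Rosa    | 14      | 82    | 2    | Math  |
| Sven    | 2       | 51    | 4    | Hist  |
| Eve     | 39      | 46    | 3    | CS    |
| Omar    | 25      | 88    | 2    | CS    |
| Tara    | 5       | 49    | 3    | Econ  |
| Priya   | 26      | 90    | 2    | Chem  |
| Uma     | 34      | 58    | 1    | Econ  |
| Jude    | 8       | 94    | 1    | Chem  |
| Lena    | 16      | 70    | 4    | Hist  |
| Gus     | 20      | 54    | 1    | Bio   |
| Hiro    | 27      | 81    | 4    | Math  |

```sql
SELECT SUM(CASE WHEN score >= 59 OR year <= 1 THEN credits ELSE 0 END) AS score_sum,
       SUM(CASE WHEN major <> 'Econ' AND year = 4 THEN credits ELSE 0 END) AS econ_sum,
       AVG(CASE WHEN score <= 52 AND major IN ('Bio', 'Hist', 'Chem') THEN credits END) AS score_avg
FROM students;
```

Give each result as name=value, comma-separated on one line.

[score_sum: score >= 59 OR year <= 1]
student=Quinn: ✓ → 15
student=Kai: ✗
student=Wes: ✓ → 39
student=Rosa: ✓ → 14
student=Sven: ✗
student=Eve: ✗
student=Omar: ✓ → 25
student=Tara: ✗
student=Priya: ✓ → 26
student=Uma: ✓ → 34
student=Jude: ✓ → 8
student=Lena: ✓ → 16
student=Gus: ✓ → 20
student=Hiro: ✓ → 27
score_sum = 15 + 39 + 14 + 25 + 26 + 34 + 8 + 16 + 20 + 27 = 224
—
[econ_sum: major <> 'Econ' AND year = 4]
student=Quinn: ✗
student=Kai: ✗
student=Wes: ✗
student=Rosa: ✗
student=Sven: ✓ → 2
student=Eve: ✗
student=Omar: ✗
student=Tara: ✗
student=Priya: ✗
student=Uma: ✗
student=Jude: ✗
student=Lena: ✓ → 16
student=Gus: ✗
student=Hiro: ✓ → 27
econ_sum = 2 + 16 + 27 = 45
—
[score_avg: score <= 52 AND major IN ('Bio', 'Hist', 'Chem')]
student=Quinn: ✗
student=Kai: ✓ → 15
student=Wes: ✗
student=Rosa: ✗
student=Sven: ✓ → 2
student=Eve: ✗
student=Omar: ✗
student=Tara: ✗
student=Priya: ✗
student=Uma: ✗
student=Jude: ✗
student=Lena: ✗
student=Gus: ✗
student=Hiro: ✗
score_avg = (15 + 2) / 2 = 8.5

score_sum=224, econ_sum=45, score_avg=8.5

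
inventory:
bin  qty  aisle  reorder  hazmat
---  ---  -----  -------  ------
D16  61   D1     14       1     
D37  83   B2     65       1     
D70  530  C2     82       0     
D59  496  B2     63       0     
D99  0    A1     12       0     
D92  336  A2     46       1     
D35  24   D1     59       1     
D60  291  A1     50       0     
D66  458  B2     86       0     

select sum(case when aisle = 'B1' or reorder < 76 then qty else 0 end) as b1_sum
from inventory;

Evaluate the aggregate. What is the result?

bin=D16: ✓ → 61
bin=D37: ✓ → 83
bin=D70: ✗
bin=D59: ✓ → 496
bin=D99: ✓ → 0
bin=D92: ✓ → 336
bin=D35: ✓ → 24
bin=D60: ✓ → 291
bin=D66: ✗
b1_sum = 61 + 83 + 496 + 336 + 24 + 291 = 1291

1291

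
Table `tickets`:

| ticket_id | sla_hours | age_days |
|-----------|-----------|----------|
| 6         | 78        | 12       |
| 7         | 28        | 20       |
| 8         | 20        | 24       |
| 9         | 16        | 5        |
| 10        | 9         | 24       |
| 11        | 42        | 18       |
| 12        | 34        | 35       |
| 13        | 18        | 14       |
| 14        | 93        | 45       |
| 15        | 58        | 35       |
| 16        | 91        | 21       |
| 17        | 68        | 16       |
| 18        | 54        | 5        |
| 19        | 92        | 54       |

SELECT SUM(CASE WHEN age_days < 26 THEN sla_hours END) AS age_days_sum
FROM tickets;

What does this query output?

ticket_id=6: ✓ → 78
ticket_id=7: ✓ → 28
ticket_id=8: ✓ → 20
ticket_id=9: ✓ → 16
ticket_id=10: ✓ → 9
ticket_id=11: ✓ → 42
ticket_id=12: ✗
ticket_id=13: ✓ → 18
ticket_id=14: ✗
ticket_id=15: ✗
ticket_id=16: ✓ → 91
ticket_id=17: ✓ → 68
ticket_id=18: ✓ → 54
ticket_id=19: ✗
age_days_sum = 78 + 28 + 20 + 16 + 9 + 42 + 18 + 91 + 68 + 54 = 424

424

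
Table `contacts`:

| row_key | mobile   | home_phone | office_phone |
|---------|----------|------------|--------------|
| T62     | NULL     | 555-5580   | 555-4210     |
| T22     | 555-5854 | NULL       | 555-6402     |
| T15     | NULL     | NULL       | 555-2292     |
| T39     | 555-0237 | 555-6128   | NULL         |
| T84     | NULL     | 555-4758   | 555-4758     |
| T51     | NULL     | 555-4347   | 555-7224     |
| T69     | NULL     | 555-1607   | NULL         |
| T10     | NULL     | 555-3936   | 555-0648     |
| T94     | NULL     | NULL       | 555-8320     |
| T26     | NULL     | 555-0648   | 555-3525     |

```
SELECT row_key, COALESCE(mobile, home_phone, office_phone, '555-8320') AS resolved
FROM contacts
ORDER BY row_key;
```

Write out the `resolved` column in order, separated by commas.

555-3936, 555-2292, 555-5854, 555-0648, 555-0237, 555-4347, 555-5580, 555-1607, 555-4758, 555-8320

row_key=T10: mobile=NULL, home_phone=555-3936 → 555-3936
row_key=T15: mobile=NULL, home_phone=NULL, office_phone=555-2292 → 555-2292
row_key=T22: mobile=555-5854 → 555-5854
row_key=T26: mobile=NULL, home_phone=555-0648 → 555-0648
row_key=T39: mobile=555-0237 → 555-0237
row_key=T51: mobile=NULL, home_phone=555-4347 → 555-4347
row_key=T62: mobile=NULL, home_phone=555-5580 → 555-5580
row_key=T69: mobile=NULL, home_phone=555-1607 → 555-1607
row_key=T84: mobile=NULL, home_phone=555-4758 → 555-4758
row_key=T94: mobile=NULL, home_phone=NULL, office_phone=555-8320 → 555-8320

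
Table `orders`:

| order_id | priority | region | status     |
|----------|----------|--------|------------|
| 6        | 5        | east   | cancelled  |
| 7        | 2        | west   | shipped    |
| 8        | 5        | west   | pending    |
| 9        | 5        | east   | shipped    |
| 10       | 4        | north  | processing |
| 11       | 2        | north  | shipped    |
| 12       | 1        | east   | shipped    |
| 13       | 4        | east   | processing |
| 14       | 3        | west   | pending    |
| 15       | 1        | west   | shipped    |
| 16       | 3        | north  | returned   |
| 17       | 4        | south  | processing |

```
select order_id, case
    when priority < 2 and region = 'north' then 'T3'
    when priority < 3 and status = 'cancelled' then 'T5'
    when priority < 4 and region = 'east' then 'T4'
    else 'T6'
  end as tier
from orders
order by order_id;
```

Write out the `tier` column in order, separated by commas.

order_id=6: ELSE → T6
order_id=7: ELSE → T6
order_id=8: ELSE → T6
order_id=9: ELSE → T6
order_id=10: ELSE → T6
order_id=11: ELSE → T6
order_id=12: priority < 4 and region = 'east' → T4
order_id=13: ELSE → T6
order_id=14: ELSE → T6
order_id=15: ELSE → T6
order_id=16: ELSE → T6
order_id=17: ELSE → T6

T6, T6, T6, T6, T6, T6, T4, T6, T6, T6, T6, T6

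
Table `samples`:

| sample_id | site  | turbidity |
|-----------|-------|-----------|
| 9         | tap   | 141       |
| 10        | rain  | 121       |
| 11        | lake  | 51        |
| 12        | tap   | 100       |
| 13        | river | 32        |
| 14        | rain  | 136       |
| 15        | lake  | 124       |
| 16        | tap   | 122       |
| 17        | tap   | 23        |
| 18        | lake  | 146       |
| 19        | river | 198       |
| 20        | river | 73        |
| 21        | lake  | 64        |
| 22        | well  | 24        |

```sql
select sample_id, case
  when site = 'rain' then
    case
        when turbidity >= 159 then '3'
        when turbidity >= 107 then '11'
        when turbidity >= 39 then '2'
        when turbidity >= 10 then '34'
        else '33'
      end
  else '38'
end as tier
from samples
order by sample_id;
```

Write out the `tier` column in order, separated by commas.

sample_id=9: site='tap' → outer ELSE → 38
sample_id=10: site='rain' → inner[turbidity >= 107] → 11
sample_id=11: site='lake' → outer ELSE → 38
sample_id=12: site='tap' → outer ELSE → 38
sample_id=13: site='river' → outer ELSE → 38
sample_id=14: site='rain' → inner[turbidity >= 107] → 11
sample_id=15: site='lake' → outer ELSE → 38
sample_id=16: site='tap' → outer ELSE → 38
sample_id=17: site='tap' → outer ELSE → 38
sample_id=18: site='lake' → outer ELSE → 38
sample_id=19: site='river' → outer ELSE → 38
sample_id=20: site='river' → outer ELSE → 38
sample_id=21: site='lake' → outer ELSE → 38
sample_id=22: site='well' → outer ELSE → 38

38, 11, 38, 38, 38, 11, 38, 38, 38, 38, 38, 38, 38, 38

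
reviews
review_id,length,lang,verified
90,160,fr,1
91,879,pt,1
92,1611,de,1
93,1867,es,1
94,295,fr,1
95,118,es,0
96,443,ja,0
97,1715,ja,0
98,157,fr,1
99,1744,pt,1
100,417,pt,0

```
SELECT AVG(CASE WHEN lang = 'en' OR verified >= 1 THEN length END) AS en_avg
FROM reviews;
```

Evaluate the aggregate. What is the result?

959

review_id=90: ✓ → 160
review_id=91: ✓ → 879
review_id=92: ✓ → 1611
review_id=93: ✓ → 1867
review_id=94: ✓ → 295
review_id=95: ✗
review_id=96: ✗
review_id=97: ✗
review_id=98: ✓ → 157
review_id=99: ✓ → 1744
review_id=100: ✗
en_avg = (160 + 879 + 1611 + 1867 + 295 + 157 + 1744) / 7 = 959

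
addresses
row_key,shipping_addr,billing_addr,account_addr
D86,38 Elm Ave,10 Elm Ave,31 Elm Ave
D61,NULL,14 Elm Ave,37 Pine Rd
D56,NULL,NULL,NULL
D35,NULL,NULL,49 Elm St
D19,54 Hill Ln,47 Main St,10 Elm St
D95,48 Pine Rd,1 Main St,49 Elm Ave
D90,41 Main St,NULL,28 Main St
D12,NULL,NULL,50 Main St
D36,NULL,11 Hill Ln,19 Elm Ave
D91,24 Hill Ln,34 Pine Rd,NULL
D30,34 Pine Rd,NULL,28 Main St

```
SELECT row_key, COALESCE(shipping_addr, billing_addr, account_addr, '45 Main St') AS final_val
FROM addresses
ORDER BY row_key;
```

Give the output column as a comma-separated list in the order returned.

row_key=D12: shipping_addr=NULL, billing_addr=NULL, account_addr=50 Main St → 50 Main St
row_key=D19: shipping_addr=54 Hill Ln → 54 Hill Ln
row_key=D30: shipping_addr=34 Pine Rd → 34 Pine Rd
row_key=D35: shipping_addr=NULL, billing_addr=NULL, account_addr=49 Elm St → 49 Elm St
row_key=D36: shipping_addr=NULL, billing_addr=11 Hill Ln → 11 Hill Ln
row_key=D56: shipping_addr=NULL, billing_addr=NULL, account_addr=NULL, → literal 45 Main St → 45 Main St
row_key=D61: shipping_addr=NULL, billing_addr=14 Elm Ave → 14 Elm Ave
row_key=D86: shipping_addr=38 Elm Ave → 38 Elm Ave
row_key=D90: shipping_addr=41 Main St → 41 Main St
row_key=D91: shipping_addr=24 Hill Ln → 24 Hill Ln
row_key=D95: shipping_addr=48 Pine Rd → 48 Pine Rd

50 Main St, 54 Hill Ln, 34 Pine Rd, 49 Elm St, 11 Hill Ln, 45 Main St, 14 Elm Ave, 38 Elm Ave, 41 Main St, 24 Hill Ln, 48 Pine Rd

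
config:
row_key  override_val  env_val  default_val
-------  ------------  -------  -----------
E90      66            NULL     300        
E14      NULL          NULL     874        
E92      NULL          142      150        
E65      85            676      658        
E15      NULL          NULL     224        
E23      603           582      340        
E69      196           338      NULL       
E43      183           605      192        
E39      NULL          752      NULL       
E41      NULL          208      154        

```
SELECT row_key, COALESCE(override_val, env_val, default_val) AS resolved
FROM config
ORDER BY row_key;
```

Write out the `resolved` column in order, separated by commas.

874, 224, 603, 752, 208, 183, 85, 196, 66, 142

row_key=E14: override_val=NULL, env_val=NULL, default_val=874 → 874
row_key=E15: override_val=NULL, env_val=NULL, default_val=224 → 224
row_key=E23: override_val=603 → 603
row_key=E39: override_val=NULL, env_val=752 → 752
row_key=E41: override_val=NULL, env_val=208 → 208
row_key=E43: override_val=183 → 183
row_key=E65: override_val=85 → 85
row_key=E69: override_val=196 → 196
row_key=E90: override_val=66 → 66
row_key=E92: override_val=NULL, env_val=142 → 142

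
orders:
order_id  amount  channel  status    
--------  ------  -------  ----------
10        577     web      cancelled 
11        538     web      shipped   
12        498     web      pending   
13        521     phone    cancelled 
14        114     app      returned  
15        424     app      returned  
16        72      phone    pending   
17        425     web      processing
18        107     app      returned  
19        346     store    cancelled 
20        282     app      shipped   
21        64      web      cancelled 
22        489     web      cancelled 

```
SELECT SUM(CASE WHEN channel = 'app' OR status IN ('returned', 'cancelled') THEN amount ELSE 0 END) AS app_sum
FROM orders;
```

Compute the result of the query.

order_id=10: ✓ → 577
order_id=11: ✗
order_id=12: ✗
order_id=13: ✓ → 521
order_id=14: ✓ → 114
order_id=15: ✓ → 424
order_id=16: ✗
order_id=17: ✗
order_id=18: ✓ → 107
order_id=19: ✓ → 346
order_id=20: ✓ → 282
order_id=21: ✓ → 64
order_id=22: ✓ → 489
app_sum = 577 + 521 + 114 + 424 + 107 + 346 + 282 + 64 + 489 = 2924

2924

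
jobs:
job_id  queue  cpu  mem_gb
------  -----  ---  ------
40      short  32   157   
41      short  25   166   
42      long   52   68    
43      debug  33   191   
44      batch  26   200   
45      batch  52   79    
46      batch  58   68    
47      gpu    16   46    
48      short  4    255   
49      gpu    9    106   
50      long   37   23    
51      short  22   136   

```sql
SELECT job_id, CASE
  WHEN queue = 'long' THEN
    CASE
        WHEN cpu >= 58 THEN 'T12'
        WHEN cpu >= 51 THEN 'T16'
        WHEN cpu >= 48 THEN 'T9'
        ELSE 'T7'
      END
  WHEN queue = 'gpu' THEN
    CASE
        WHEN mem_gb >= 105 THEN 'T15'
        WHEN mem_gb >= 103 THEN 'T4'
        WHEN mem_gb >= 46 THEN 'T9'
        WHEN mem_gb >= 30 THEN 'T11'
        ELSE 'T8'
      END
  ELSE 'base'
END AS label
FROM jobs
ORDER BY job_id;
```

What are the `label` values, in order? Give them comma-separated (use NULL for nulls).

base, base, T16, base, base, base, base, T9, base, T15, T7, base

job_id=40: queue='short' → outer ELSE → base
job_id=41: queue='short' → outer ELSE → base
job_id=42: queue='long' → inner[cpu >= 51] → T16
job_id=43: queue='debug' → outer ELSE → base
job_id=44: queue='batch' → outer ELSE → base
job_id=45: queue='batch' → outer ELSE → base
job_id=46: queue='batch' → outer ELSE → base
job_id=47: queue='gpu' → inner[mem_gb >= 46] → T9
job_id=48: queue='short' → outer ELSE → base
job_id=49: queue='gpu' → inner[mem_gb >= 105] → T15
job_id=50: queue='long' → inner[ELSE] → T7
job_id=51: queue='short' → outer ELSE → base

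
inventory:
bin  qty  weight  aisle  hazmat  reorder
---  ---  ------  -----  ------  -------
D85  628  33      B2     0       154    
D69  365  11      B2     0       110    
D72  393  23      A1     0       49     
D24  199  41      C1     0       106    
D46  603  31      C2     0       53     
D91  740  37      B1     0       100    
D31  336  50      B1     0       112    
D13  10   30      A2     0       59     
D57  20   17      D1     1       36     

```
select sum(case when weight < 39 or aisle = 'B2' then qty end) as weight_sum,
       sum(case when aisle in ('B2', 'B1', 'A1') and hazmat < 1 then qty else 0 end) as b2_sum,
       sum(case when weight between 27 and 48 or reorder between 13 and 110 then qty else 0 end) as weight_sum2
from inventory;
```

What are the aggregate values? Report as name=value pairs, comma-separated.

[weight_sum: weight < 39 or aisle = 'B2']
bin=D85: ✓ → 628
bin=D69: ✓ → 365
bin=D72: ✓ → 393
bin=D24: ✗
bin=D46: ✓ → 603
bin=D91: ✓ → 740
bin=D31: ✗
bin=D13: ✓ → 10
bin=D57: ✓ → 20
weight_sum = 628 + 365 + 393 + 603 + 740 + 10 + 20 = 2759
—
[b2_sum: aisle in ('B2', 'B1', 'A1') and hazmat < 1]
bin=D85: ✓ → 628
bin=D69: ✓ → 365
bin=D72: ✓ → 393
bin=D24: ✗
bin=D46: ✗
bin=D91: ✓ → 740
bin=D31: ✓ → 336
bin=D13: ✗
bin=D57: ✗
b2_sum = 628 + 365 + 393 + 740 + 336 = 2462
—
[weight_sum2: weight between 27 and 48 or reorder between 13 and 110]
bin=D85: ✓ → 628
bin=D69: ✓ → 365
bin=D72: ✓ → 393
bin=D24: ✓ → 199
bin=D46: ✓ → 603
bin=D91: ✓ → 740
bin=D31: ✗
bin=D13: ✓ → 10
bin=D57: ✓ → 20
weight_sum2 = 628 + 365 + 393 + 199 + 603 + 740 + 10 + 20 = 2958

weight_sum=2759, b2_sum=2462, weight_sum2=2958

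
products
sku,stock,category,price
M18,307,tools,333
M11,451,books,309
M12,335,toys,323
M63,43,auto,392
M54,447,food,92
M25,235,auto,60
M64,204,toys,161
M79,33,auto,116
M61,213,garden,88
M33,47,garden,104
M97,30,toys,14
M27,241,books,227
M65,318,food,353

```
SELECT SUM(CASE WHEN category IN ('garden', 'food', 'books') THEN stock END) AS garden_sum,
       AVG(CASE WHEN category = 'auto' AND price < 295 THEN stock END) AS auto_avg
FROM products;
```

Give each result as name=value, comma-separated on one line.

garden_sum=1717, auto_avg=134

[garden_sum: category IN ('garden', 'food', 'books')]
sku=M18: ✗
sku=M11: ✓ → 451
sku=M12: ✗
sku=M63: ✗
sku=M54: ✓ → 447
sku=M25: ✗
sku=M64: ✗
sku=M79: ✗
sku=M61: ✓ → 213
sku=M33: ✓ → 47
sku=M97: ✗
sku=M27: ✓ → 241
sku=M65: ✓ → 318
garden_sum = 451 + 447 + 213 + 47 + 241 + 318 = 1717
—
[auto_avg: category = 'auto' AND price < 295]
sku=M18: ✗
sku=M11: ✗
sku=M12: ✗
sku=M63: ✗
sku=M54: ✗
sku=M25: ✓ → 235
sku=M64: ✗
sku=M79: ✓ → 33
sku=M61: ✗
sku=M33: ✗
sku=M97: ✗
sku=M27: ✗
sku=M65: ✗
auto_avg = (235 + 33) / 2 = 134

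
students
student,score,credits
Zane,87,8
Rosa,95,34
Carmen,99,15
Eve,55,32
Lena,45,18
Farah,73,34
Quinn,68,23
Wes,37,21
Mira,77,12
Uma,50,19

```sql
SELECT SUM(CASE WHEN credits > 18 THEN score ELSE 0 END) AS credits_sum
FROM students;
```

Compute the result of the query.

378

student=Zane: ✗
student=Rosa: ✓ → 95
student=Carmen: ✗
student=Eve: ✓ → 55
student=Lena: ✗
student=Farah: ✓ → 73
student=Quinn: ✓ → 68
student=Wes: ✓ → 37
student=Mira: ✗
student=Uma: ✓ → 50
credits_sum = 95 + 55 + 73 + 68 + 37 + 50 = 378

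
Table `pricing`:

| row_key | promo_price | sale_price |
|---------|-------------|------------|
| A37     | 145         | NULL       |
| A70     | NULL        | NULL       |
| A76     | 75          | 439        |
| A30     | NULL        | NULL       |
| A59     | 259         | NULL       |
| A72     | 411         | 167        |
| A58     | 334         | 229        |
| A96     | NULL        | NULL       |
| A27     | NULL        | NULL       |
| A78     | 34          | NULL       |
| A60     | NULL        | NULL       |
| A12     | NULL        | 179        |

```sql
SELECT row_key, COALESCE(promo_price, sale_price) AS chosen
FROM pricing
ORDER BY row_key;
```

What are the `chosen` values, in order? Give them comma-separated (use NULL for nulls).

179, NULL, NULL, 145, 334, 259, NULL, NULL, 411, 75, 34, NULL

row_key=A12: promo_price=NULL, sale_price=179 → 179
row_key=A27: promo_price=NULL, sale_price=NULL (all NULL) → NULL
row_key=A30: promo_price=NULL, sale_price=NULL (all NULL) → NULL
row_key=A37: promo_price=145 → 145
row_key=A58: promo_price=334 → 334
row_key=A59: promo_price=259 → 259
row_key=A60: promo_price=NULL, sale_price=NULL (all NULL) → NULL
row_key=A70: promo_price=NULL, sale_price=NULL (all NULL) → NULL
row_key=A72: promo_price=411 → 411
row_key=A76: promo_price=75 → 75
row_key=A78: promo_price=34 → 34
row_key=A96: promo_price=NULL, sale_price=NULL (all NULL) → NULL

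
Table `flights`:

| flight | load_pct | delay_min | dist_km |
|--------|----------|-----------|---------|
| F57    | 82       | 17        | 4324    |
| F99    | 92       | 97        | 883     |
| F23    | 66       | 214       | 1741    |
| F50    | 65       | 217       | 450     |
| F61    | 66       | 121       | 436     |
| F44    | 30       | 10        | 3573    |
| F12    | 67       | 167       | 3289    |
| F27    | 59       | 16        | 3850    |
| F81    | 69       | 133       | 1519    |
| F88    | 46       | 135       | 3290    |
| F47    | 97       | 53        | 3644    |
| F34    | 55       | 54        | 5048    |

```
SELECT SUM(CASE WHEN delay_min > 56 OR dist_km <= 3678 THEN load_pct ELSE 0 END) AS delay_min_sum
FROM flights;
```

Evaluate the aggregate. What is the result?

598

flight=F57: ✗
flight=F99: ✓ → 92
flight=F23: ✓ → 66
flight=F50: ✓ → 65
flight=F61: ✓ → 66
flight=F44: ✓ → 30
flight=F12: ✓ → 67
flight=F27: ✗
flight=F81: ✓ → 69
flight=F88: ✓ → 46
flight=F47: ✓ → 97
flight=F34: ✗
delay_min_sum = 92 + 66 + 65 + 66 + 30 + 67 + 69 + 46 + 97 = 598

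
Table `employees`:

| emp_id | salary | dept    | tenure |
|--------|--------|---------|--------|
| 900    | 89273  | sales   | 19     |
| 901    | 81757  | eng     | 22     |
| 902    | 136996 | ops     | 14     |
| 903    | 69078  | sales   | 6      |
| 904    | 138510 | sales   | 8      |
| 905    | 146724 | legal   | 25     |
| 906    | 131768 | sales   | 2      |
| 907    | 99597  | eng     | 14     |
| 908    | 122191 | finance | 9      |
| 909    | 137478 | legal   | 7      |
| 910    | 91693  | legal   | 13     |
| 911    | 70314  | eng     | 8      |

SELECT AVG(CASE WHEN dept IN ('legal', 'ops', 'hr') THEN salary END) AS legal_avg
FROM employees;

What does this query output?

128222.75

emp_id=900: ✗
emp_id=901: ✗
emp_id=902: ✓ → 136996
emp_id=903: ✗
emp_id=904: ✗
emp_id=905: ✓ → 146724
emp_id=906: ✗
emp_id=907: ✗
emp_id=908: ✗
emp_id=909: ✓ → 137478
emp_id=910: ✓ → 91693
emp_id=911: ✗
legal_avg = (136996 + 146724 + 137478 + 91693) / 4 = 128222.75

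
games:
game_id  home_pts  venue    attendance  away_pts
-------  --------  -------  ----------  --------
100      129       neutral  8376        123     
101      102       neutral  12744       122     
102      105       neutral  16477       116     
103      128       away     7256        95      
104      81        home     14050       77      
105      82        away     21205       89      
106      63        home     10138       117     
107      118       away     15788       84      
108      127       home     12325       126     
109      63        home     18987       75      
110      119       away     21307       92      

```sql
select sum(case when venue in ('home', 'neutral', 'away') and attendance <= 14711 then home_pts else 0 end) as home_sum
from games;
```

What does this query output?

game_id=100: ✓ → 129
game_id=101: ✓ → 102
game_id=102: ✗
game_id=103: ✓ → 128
game_id=104: ✓ → 81
game_id=105: ✗
game_id=106: ✓ → 63
game_id=107: ✗
game_id=108: ✓ → 127
game_id=109: ✗
game_id=110: ✗
home_sum = 129 + 102 + 128 + 81 + 63 + 127 = 630

630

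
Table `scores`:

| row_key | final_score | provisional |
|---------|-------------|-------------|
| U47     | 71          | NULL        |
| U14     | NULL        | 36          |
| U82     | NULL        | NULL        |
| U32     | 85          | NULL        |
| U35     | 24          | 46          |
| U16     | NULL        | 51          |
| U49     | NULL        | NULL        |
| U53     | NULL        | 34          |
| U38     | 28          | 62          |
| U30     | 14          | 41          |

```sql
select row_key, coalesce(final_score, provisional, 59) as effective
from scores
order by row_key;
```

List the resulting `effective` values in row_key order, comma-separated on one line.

36, 51, 14, 85, 24, 28, 71, 59, 34, 59

row_key=U14: final_score=NULL, provisional=36 → 36
row_key=U16: final_score=NULL, provisional=51 → 51
row_key=U30: final_score=14 → 14
row_key=U32: final_score=85 → 85
row_key=U35: final_score=24 → 24
row_key=U38: final_score=28 → 28
row_key=U47: final_score=71 → 71
row_key=U49: final_score=NULL, provisional=NULL, → literal 59 → 59
row_key=U53: final_score=NULL, provisional=34 → 34
row_key=U82: final_score=NULL, provisional=NULL, → literal 59 → 59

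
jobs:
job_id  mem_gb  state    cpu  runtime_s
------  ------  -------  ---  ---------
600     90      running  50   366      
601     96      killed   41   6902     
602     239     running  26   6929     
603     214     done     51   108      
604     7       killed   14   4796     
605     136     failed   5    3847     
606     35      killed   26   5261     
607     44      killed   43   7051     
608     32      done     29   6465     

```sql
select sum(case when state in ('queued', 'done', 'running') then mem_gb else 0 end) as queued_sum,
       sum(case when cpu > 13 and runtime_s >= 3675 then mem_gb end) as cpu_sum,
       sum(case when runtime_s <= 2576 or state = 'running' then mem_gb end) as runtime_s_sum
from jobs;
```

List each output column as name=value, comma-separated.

[queued_sum: state in ('queued', 'done', 'running')]
job_id=600: ✓ → 90
job_id=601: ✗
job_id=602: ✓ → 239
job_id=603: ✓ → 214
job_id=604: ✗
job_id=605: ✗
job_id=606: ✗
job_id=607: ✗
job_id=608: ✓ → 32
queued_sum = 90 + 239 + 214 + 32 = 575
—
[cpu_sum: cpu > 13 and runtime_s >= 3675]
job_id=600: ✗
job_id=601: ✓ → 96
job_id=602: ✓ → 239
job_id=603: ✗
job_id=604: ✓ → 7
job_id=605: ✗
job_id=606: ✓ → 35
job_id=607: ✓ → 44
job_id=608: ✓ → 32
cpu_sum = 96 + 239 + 7 + 35 + 44 + 32 = 453
—
[runtime_s_sum: runtime_s <= 2576 or state = 'running']
job_id=600: ✓ → 90
job_id=601: ✗
job_id=602: ✓ → 239
job_id=603: ✓ → 214
job_id=604: ✗
job_id=605: ✗
job_id=606: ✗
job_id=607: ✗
job_id=608: ✗
runtime_s_sum = 90 + 239 + 214 = 543

queued_sum=575, cpu_sum=453, runtime_s_sum=543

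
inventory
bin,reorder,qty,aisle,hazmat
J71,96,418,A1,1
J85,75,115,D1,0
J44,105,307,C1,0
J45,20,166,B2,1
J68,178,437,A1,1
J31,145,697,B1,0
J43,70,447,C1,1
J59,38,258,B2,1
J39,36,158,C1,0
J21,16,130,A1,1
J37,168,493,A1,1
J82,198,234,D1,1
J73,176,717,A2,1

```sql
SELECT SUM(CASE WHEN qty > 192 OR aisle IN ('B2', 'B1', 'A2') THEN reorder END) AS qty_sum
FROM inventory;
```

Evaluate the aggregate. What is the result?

1194

bin=J71: ✓ → 96
bin=J85: ✗
bin=J44: ✓ → 105
bin=J45: ✓ → 20
bin=J68: ✓ → 178
bin=J31: ✓ → 145
bin=J43: ✓ → 70
bin=J59: ✓ → 38
bin=J39: ✗
bin=J21: ✗
bin=J37: ✓ → 168
bin=J82: ✓ → 198
bin=J73: ✓ → 176
qty_sum = 96 + 105 + 20 + 178 + 145 + 70 + 38 + 168 + 198 + 176 = 1194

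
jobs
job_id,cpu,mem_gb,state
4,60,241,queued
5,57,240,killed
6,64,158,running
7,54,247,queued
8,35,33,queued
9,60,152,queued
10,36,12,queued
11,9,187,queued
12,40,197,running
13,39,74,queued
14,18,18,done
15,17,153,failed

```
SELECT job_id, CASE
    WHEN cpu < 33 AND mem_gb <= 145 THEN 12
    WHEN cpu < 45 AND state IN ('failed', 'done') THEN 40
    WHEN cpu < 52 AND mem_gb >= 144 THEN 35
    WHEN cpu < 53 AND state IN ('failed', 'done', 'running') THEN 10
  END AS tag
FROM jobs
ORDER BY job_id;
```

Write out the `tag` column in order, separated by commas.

NULL, NULL, NULL, NULL, NULL, NULL, NULL, 35, 35, NULL, 12, 40

job_id=4: (no match → NULL) → NULL
job_id=5: (no match → NULL) → NULL
job_id=6: (no match → NULL) → NULL
job_id=7: (no match → NULL) → NULL
job_id=8: (no match → NULL) → NULL
job_id=9: (no match → NULL) → NULL
job_id=10: (no match → NULL) → NULL
job_id=11: cpu < 52 AND mem_gb >= 144 → 35
job_id=12: cpu < 52 AND mem_gb >= 144 → 35
job_id=13: (no match → NULL) → NULL
job_id=14: cpu < 33 AND mem_gb <= 145 → 12
job_id=15: cpu < 45 AND state IN ('failed', 'done') → 40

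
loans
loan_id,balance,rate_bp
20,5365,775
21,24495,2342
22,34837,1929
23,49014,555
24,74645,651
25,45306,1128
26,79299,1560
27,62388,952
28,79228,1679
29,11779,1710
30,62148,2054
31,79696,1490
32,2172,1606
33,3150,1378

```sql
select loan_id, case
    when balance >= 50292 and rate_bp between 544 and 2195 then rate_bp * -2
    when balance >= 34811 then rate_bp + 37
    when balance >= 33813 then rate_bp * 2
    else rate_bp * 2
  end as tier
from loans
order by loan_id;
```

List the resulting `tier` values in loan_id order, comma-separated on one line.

loan_id=20: ELSE → 1550
loan_id=21: ELSE → 4684
loan_id=22: balance >= 34811 → 1966
loan_id=23: balance >= 34811 → 592
loan_id=24: balance >= 50292 and rate_bp between 544 and 2195 → -1302
loan_id=25: balance >= 34811 → 1165
loan_id=26: balance >= 50292 and rate_bp between 544 and 2195 → -3120
loan_id=27: balance >= 50292 and rate_bp between 544 and 2195 → -1904
loan_id=28: balance >= 50292 and rate_bp between 544 and 2195 → -3358
loan_id=29: ELSE → 3420
loan_id=30: balance >= 50292 and rate_bp between 544 and 2195 → -4108
loan_id=31: balance >= 50292 and rate_bp between 544 and 2195 → -2980
loan_id=32: ELSE → 3212
loan_id=33: ELSE → 2756

1550, 4684, 1966, 592, -1302, 1165, -3120, -1904, -3358, 3420, -4108, -2980, 3212, 2756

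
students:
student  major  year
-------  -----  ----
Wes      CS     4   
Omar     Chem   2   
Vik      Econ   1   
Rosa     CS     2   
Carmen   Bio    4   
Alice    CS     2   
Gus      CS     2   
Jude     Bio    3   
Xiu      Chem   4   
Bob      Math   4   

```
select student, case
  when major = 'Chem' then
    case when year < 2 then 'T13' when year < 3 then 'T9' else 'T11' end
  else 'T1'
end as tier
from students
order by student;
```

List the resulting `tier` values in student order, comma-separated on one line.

T1, T1, T1, T1, T1, T9, T1, T1, T1, T11

student=Alice: major='CS' → outer ELSE → T1
student=Bob: major='Math' → outer ELSE → T1
student=Carmen: major='Bio' → outer ELSE → T1
student=Gus: major='CS' → outer ELSE → T1
student=Jude: major='Bio' → outer ELSE → T1
student=Omar: major='Chem' → inner[year < 3] → T9
student=Rosa: major='CS' → outer ELSE → T1
student=Vik: major='Econ' → outer ELSE → T1
student=Wes: major='CS' → outer ELSE → T1
student=Xiu: major='Chem' → inner[ELSE] → T11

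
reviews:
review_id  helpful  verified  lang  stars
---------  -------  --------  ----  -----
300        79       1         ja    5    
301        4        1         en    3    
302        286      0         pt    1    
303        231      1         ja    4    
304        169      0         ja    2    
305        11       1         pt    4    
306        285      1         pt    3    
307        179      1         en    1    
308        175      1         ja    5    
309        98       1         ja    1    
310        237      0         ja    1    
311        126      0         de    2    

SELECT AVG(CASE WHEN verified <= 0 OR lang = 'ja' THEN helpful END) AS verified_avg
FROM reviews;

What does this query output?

175.125

review_id=300: ✓ → 79
review_id=301: ✗
review_id=302: ✓ → 286
review_id=303: ✓ → 231
review_id=304: ✓ → 169
review_id=305: ✗
review_id=306: ✗
review_id=307: ✗
review_id=308: ✓ → 175
review_id=309: ✓ → 98
review_id=310: ✓ → 237
review_id=311: ✓ → 126
verified_avg = (79 + 286 + 231 + 169 + 175 + 98 + 237 + 126) / 8 = 175.125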